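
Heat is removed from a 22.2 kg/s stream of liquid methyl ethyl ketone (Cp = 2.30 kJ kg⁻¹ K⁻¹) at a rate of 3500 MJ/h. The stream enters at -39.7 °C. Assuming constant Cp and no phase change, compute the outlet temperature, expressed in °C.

T_out = -58.7 °C

Q = 3500 MJ/h = 972.22 kJ/s
ΔT = Q/(ṁ·Cp) = 972.22/(22.2×2.30) = 19.041 K
T_out = -39.7 − 19.041 = -58.741 °C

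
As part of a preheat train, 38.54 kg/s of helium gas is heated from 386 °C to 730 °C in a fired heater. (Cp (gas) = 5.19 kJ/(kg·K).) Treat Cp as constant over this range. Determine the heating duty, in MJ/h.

Q = ṁ·Cp·ΔT = 38.54 × 5.19 × (730 − 386) = 68808 kJ/s
Heating duty = 247710 MJ/h

Q = 248000 MJ/h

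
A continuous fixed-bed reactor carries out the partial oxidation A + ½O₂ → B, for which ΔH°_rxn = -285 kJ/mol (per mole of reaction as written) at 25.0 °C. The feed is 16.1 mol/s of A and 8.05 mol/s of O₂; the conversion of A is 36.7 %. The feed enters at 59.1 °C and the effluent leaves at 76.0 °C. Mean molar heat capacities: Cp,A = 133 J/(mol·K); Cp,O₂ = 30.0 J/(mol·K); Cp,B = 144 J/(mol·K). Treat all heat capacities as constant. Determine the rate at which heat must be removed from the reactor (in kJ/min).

Extent of reaction ξ = 0.367 × 16.1 = 5.9087 mol/s
Reaction term: ξ·ΔH°_rxn = 5.9087 × -285 = -1684 kJ/s
Sensible, feed 59.1→25 °C: -81.253 kJ/s
Outlet flows (mol/s): A 10.191, O₂ 5.0957, B 5.9087
Sensible, products 25→76.0 °C: 120.32 kJ/s
Q = ΔH = -1644.9 kJ/s = -1644.9 kW
Heat removed = 98695 kJ/min

Q_out = 98700 kJ/min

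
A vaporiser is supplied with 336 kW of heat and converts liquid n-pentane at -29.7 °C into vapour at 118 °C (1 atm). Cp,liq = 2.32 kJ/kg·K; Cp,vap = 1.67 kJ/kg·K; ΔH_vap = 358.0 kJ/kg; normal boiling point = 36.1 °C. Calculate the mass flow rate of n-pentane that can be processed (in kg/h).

ṁ = 1870 kg/h

Δh = 2.32×(36.1−-29.7) + 358.0 + 1.67×(118−36.1) = 647.43 kJ/kg
Q = 336 kW = 336 kJ/s = 1.2096e+06 kJ/h
ṁ = Q/Δh = 1.2096e+06 / 647.43 = 1868.3 kg/h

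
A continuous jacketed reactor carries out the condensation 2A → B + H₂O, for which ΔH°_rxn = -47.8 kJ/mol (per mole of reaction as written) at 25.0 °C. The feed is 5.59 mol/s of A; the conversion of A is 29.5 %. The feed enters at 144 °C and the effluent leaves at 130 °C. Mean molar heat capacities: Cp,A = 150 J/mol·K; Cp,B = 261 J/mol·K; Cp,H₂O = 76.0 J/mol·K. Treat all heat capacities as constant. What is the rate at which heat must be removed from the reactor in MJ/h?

Q_out = 173 MJ/h

Extent of reaction ξ = 0.295 × 5.59 / 2 = 0.82452 mol/s
Reaction term: ξ·ΔH°_rxn = 0.82452 × -47.8 = -39.412 kJ/s
Sensible, feed 144→25 °C: -99.781 kJ/s
Outlet flows (mol/s): A 3.9409, B 0.82452, H₂O 0.82452
Sensible, products 25→130 °C: 91.246 kJ/s
Q = ΔH = -47.948 kJ/s = -47.948 kW
Heat removed = 172.61 MJ/h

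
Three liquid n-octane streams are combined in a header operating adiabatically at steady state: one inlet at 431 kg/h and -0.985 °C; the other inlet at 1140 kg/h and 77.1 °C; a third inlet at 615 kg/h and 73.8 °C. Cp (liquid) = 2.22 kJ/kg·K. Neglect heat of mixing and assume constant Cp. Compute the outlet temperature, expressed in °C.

T_out = 60.8 °C

Energy balance with Q = 0: Σ ṁᵢCp,ᵢ(T_out − Tᵢ) = 0
Σ ṁᵢCp,ᵢTᵢ = 431×2.22×-0.985 + 1140×2.22×77.1 + 615×2.22×73.8 = 294940
Σ ṁᵢCp,ᵢ = 431×2.22 + 1140×2.22 + 615×2.22 = 4852.9
T_out = 294940 / 4852.9 = 60.776 °C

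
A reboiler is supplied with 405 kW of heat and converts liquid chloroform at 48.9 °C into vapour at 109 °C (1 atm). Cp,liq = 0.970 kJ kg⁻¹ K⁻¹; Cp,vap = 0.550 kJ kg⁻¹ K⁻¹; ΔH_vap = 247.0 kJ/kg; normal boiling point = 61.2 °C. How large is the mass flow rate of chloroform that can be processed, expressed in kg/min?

Δh = 0.970×(61.2−48.9) + 247.0 + 0.550×(109−61.2) = 285.22 kJ/kg
Q = 405 kW = 405 kJ/s = 24300 kJ/min
ṁ = Q/Δh = 24300 / 285.22 = 85.197 kg/min

ṁ = 85.2 kg/min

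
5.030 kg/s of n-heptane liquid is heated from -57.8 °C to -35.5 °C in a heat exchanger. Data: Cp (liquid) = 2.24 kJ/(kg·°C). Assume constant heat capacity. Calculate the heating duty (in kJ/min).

Q = ṁ·Cp·ΔT = 5.030 × 2.24 × (-35.5 − -57.8) = 251.26 kJ/s
Heating duty = 15076 kJ/min

Q = 15100 kJ/min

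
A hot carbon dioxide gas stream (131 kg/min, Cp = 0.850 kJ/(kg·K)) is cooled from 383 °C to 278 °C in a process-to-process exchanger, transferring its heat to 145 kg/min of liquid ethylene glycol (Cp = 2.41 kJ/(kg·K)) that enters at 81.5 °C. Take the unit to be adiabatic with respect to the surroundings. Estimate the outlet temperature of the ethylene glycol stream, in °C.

Heat released by hot stream: Q = 131 × 0.850 × (383 − 278) = 11692 kJ/min
Energy balance on cold side (adiabatic exchanger): Q = ṁ_c·Cp_c·(T_c,out − T_c,in)
T_c,out = 81.5 + 11692/(145 × 2.41) = 114.96 °C

T_c,out = 115 °C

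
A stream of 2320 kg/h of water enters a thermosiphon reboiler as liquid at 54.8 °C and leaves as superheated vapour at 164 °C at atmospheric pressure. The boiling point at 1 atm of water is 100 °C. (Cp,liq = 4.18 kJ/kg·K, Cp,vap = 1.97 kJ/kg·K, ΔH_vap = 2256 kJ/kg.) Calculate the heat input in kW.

liquid 54.8→100 °C: 188.94 kJ/kg
vaporisation at 100 °C: 2256 kJ/kg
vapour 100→164 °C: 126.08 kJ/kg
Δh = 188.94 + 2256 + 126.08 = 2571 kJ/kg
Q = ṁ·Δh = 2320 kg/h × 2571 kJ/kg = 5.9648e+06 kJ/h
|Q| = 1656.9 kW

Q = 1660 kW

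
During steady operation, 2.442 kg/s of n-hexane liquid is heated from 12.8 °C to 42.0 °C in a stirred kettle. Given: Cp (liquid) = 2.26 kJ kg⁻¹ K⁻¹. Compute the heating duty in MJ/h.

Q = ṁ·Cp·ΔT = 2.442 × 2.26 × (42.0 − 12.8) = 161.15 kJ/s
Heating duty = 580.15 MJ/h

Q = 580 MJ/h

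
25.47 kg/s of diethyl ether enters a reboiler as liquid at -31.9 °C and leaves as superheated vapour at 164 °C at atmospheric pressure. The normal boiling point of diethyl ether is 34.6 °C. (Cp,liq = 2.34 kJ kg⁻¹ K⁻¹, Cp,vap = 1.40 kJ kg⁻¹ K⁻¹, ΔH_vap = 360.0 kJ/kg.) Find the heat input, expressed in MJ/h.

liquid -31.9→34.6 °C: 155.61 kJ/kg
vaporisation at 34.6 °C: 360 kJ/kg
vapour 34.6→164 °C: 181.16 kJ/kg
Δh = 155.61 + 360 + 181.16 = 696.77 kJ/kg
Q = ṁ·Δh = 25.47 kg/s × 696.77 kJ/kg = 17747 kJ/s
|Q| = 17747 kW = 63888 MJ/h

Q = 63900 MJ/h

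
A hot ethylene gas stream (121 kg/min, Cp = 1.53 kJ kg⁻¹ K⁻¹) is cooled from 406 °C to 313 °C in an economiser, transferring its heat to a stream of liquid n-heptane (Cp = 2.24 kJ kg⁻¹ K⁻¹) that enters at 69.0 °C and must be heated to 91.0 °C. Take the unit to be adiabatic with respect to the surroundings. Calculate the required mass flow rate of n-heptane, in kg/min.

ṁ_c = 349 kg/min

Heat released by hot stream: Q = 121 × 1.53 × (406 − 313) = 17217 kJ/min
Energy balance on cold side (adiabatic exchanger): Q = ṁ_c·Cp_c·(T_c,out − T_c,in)
ṁ_c = 17217 / [2.24 × (91.0 − 69.0)] = 349.37 kg/min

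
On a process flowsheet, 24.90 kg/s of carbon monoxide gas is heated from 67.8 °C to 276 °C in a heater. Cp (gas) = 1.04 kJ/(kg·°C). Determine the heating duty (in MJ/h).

Q = 19400 MJ/h

Q = ṁ·Cp·ΔT = 24.90 × 1.04 × (276 − 67.8) = 5391.5 kJ/s
Heating duty = 19410 MJ/h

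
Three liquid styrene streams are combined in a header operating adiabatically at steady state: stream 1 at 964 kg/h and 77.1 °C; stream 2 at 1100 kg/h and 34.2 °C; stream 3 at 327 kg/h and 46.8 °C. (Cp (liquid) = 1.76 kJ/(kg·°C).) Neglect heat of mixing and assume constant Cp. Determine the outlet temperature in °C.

T_out = 53.2 °C

No heat crosses the boundary, so H_out = H_in.
T_out = Σ ṁᵢCp,ᵢTᵢ / Σ ṁᵢCp,ᵢ
      = 223960 / 4208.2 = 53.22 °C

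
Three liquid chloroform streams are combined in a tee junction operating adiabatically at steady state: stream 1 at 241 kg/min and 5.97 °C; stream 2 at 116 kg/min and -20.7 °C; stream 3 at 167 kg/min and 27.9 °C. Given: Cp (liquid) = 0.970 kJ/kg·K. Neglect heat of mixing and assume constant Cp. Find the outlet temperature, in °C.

Adiabatic, steady state ⇒ Σ ṁᵢCp,ᵢ(T_out − Tᵢ) = 0
T_out = Σ ṁᵢCp,ᵢTᵢ / Σ ṁᵢCp,ᵢ
      = 3586 / 508.28 = 7.0551 °C

T_out = 7.06 °C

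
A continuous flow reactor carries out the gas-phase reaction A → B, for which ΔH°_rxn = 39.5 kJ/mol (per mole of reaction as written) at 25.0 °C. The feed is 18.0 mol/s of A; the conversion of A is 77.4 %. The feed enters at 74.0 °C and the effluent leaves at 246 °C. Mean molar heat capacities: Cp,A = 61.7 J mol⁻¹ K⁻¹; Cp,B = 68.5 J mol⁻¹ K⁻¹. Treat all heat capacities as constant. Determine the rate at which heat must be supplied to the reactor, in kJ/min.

Q_in = 45700 kJ/min

Extent of reaction ξ = 0.774 × 18.0 = 13.932 mol/s
Reaction term: ξ·ΔH°_rxn = 13.932 × 39.5 = 550.31 kJ/s
Sensible, feed 74.0→25 °C: -54.419 kJ/s
Outlet flows (mol/s): A 4.068, B 13.932
Sensible, products 25→246 °C: 266.38 kJ/s
Q = ΔH = 762.27 kJ/s = 762.27 kW
Heat supplied = 45736 kJ/min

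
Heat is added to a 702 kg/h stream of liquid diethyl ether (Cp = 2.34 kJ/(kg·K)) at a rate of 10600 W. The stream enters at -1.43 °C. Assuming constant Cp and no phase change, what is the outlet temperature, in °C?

Q = 10600 W = 38160 kJ/h
ΔT = Q/(ṁ·Cp) = 38160/(702×2.34) = 23.23 K
T_out = -1.43 + 23.23 = 21.8 °C

T_out = 21.8 °C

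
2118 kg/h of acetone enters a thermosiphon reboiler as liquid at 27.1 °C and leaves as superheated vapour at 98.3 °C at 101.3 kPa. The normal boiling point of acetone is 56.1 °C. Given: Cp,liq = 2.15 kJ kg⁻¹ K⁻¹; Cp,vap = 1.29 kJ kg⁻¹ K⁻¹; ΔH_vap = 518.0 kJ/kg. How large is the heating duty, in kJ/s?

Q = 373 kJ/s

liquid 27.1→56.1 °C: 62.35 kJ/kg
vaporisation at 56.1 °C: 518 kJ/kg
vapour 56.1→98.3 °C: 54.438 kJ/kg
Δh = 62.35 + 518 + 54.438 = 634.79 kJ/kg
Q = ṁ·Δh = 2118 kg/h × 634.79 kJ/kg = 1.3445e+06 kJ/h
|Q| = 373.47 kW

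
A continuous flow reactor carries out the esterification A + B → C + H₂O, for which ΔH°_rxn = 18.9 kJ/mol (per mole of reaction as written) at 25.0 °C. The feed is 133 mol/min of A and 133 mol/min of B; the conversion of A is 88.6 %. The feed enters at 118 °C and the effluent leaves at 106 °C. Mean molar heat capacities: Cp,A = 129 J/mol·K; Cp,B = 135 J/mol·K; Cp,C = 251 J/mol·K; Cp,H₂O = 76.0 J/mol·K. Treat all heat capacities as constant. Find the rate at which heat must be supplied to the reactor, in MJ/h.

Q_in = 144 MJ/h

Extent of reaction ξ = 0.886 × 133 = 117.84 mol/min
Reaction term: ξ·ΔH°_rxn = 117.84 × 18.9 = 2227.1 kJ/min
Sensible, feed 118→25 °C: -3265.4 kJ/min
Outlet flows (mol/min): A 15.162, B 15.162, C 117.84, H₂O 117.84
Sensible, products 25→106 °C: 3445.4 kJ/min
Q = ΔH = 2407.1 kJ/min = 40.119 kW
Heat supplied = 144.43 MJ/h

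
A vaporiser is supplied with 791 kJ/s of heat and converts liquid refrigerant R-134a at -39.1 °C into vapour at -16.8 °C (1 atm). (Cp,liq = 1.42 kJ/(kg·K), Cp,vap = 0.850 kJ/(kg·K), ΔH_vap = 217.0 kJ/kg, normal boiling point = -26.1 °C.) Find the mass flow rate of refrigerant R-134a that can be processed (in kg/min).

ṁ = 195 kg/min

Δh = 1.42×(-26.1−-39.1) + 217.0 + 0.850×(-16.8−-26.1) = 243.37 kJ/kg
Q = 791 kJ/s = 791 kJ/s = 47460 kJ/min
ṁ = Q/Δh = 47460 / 243.37 = 195.02 kg/min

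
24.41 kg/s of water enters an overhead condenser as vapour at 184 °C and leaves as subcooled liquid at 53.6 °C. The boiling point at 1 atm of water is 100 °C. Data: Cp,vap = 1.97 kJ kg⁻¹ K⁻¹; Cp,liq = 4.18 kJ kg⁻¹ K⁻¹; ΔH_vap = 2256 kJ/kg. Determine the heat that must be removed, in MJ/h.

vapour 184→100 °C: -165.48 kJ/kg
condensation at 100 °C: -2256 kJ/kg
liquid 100→53.6 °C: -193.95 kJ/kg
Δh = -165.48 + -2256 + -193.95 = -2615.4 kJ/kg
Q = ṁ·Δh = 24.41 kg/s × -2615.4 kJ/kg = -63843 kJ/s
|Q| = 63843 kW = 229830 MJ/h

Q_c = 230000 MJ/h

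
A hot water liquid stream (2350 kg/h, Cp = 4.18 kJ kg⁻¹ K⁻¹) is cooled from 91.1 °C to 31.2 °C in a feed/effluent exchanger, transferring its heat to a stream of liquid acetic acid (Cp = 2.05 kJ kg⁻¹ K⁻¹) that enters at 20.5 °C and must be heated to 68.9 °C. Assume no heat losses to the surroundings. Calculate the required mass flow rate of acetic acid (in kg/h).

Heat released by hot stream: Q = 2350 × 4.18 × (91.1 − 31.2) = 588400 kJ/h
Energy balance on cold side (adiabatic exchanger): Q = ṁ_c·Cp_c·(T_c,out − T_c,in)
ṁ_c = 588400 / [2.05 × (68.9 − 20.5)] = 5930.2 kg/h

ṁ_c = 5930 kg/h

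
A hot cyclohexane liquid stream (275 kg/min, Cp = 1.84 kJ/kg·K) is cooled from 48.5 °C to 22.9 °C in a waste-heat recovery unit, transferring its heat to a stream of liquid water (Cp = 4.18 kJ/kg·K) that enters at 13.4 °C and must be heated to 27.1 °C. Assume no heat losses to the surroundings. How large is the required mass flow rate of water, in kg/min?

Heat released by hot stream: Q = 275 × 1.84 × (48.5 − 22.9) = 12954 kJ/min
Energy balance on cold side (adiabatic exchanger): Q = ṁ_c·Cp_c·(T_c,out − T_c,in)
ṁ_c = 12954 / [4.18 × (27.1 − 13.4)] = 226.2 kg/min

ṁ_c = 226 kg/min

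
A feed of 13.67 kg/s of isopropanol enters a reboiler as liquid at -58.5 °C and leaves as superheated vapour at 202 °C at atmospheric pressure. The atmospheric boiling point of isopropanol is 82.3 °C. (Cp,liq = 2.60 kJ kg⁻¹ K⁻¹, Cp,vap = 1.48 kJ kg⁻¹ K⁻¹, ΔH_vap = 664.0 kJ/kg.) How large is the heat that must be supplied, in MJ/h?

liquid -58.5→82.3 °C: 366.08 kJ/kg
vaporisation at 82.3 °C: 664 kJ/kg
vapour 82.3→202 °C: 177.16 kJ/kg
Δh = 366.08 + 664 + 177.16 = 1207.2 kJ/kg
Q = ṁ·Δh = 13.67 kg/s × 1207.2 kJ/kg = 16503 kJ/s
|Q| = 16503 kW = 59410 MJ/h

Q = 59400 MJ/h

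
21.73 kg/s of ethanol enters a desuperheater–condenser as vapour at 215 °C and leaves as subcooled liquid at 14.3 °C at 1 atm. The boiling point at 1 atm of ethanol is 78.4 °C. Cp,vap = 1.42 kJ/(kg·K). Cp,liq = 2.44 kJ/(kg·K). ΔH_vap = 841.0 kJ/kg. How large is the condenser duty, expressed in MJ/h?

vapour 215→78.4 °C: -193.97 kJ/kg
condensation at 78.4 °C: -841 kJ/kg
liquid 78.4→14.3 °C: -156.4 kJ/kg
Δh = -193.97 + -841 + -156.4 = -1191.4 kJ/kg
Q = ṁ·Δh = 21.73 kg/s × -1191.4 kJ/kg = -25889 kJ/s
|Q| = 25889 kW = 93199 MJ/h

Q_c = 93200 MJ/h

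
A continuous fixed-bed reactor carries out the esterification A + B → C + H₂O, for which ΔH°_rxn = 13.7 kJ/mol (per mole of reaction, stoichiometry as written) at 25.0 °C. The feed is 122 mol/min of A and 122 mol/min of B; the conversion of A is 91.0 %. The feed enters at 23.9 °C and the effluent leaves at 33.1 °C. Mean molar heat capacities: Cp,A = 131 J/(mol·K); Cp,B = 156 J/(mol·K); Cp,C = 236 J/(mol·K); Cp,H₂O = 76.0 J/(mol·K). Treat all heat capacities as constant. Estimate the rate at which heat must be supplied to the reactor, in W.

Extent of reaction ξ = 0.910 × 122 = 111.02 mol/min
Reaction term: ξ·ΔH°_rxn = 111.02 × 13.7 = 1521 kJ/min
Sensible, feed 23.9→25 °C: 38.515 kJ/min
Outlet flows (mol/min): A 10.98, B 10.98, C 111.02, H₂O 111.02
Sensible, products 25→33.1 °C: 306.09 kJ/min
Q = ΔH = 1865.6 kJ/min = 31.093 kW
Heat supplied = 31093 W

Q_in = 31100 W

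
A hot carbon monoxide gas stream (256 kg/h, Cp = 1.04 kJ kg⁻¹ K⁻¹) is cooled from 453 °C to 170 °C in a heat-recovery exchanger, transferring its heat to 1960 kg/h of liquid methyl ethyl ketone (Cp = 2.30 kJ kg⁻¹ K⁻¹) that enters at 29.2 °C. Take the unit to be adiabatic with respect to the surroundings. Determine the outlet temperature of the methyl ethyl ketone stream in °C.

Heat released by hot stream: Q = 256 × 1.04 × (453 − 170) = 75346 kJ/h
Energy balance on cold side (adiabatic exchanger): Q = ṁ_c·Cp_c·(T_c,out − T_c,in)
T_c,out = 29.2 + 75346/(1960 × 2.30) = 45.914 °C

T_c,out = 45.9 °C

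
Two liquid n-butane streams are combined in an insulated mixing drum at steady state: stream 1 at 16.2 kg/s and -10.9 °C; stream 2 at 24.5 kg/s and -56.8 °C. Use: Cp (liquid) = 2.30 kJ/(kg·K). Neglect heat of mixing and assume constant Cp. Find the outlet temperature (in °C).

T_out = -38.5 °C

Adiabatic, steady state ⇒ Σ ṁᵢCp,ᵢ(T_out − Tᵢ) = 0
Σ ṁᵢCp,ᵢTᵢ = 16.2×2.30×-10.9 + 24.5×2.30×-56.8 = -3606.8
Σ ṁᵢCp,ᵢ = 16.2×2.30 + 24.5×2.30 = 93.61
T_out = -3606.8 / 93.61 = -38.53 °C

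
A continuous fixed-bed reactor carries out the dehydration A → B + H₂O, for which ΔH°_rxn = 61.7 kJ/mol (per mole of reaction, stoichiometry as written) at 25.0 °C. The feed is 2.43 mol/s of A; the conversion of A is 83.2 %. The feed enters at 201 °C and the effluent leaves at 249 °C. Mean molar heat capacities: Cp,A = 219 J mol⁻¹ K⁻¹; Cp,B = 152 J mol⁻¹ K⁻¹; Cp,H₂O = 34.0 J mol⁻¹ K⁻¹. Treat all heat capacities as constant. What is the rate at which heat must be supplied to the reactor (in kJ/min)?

Extent of reaction ξ = 0.832 × 2.43 = 2.0218 mol/s
Reaction term: ξ·ΔH°_rxn = 2.0218 × 61.7 = 124.74 kJ/s
Sensible, feed 201→25 °C: -93.662 kJ/s
Outlet flows (mol/s): A 0.40824, B 2.0218, H₂O 2.0218
Sensible, products 25→249 °C: 104.26 kJ/s
Q = ΔH = 135.34 kJ/s = 135.34 kW
Heat supplied = 8120.5 kJ/min

Q_in = 8120 kJ/min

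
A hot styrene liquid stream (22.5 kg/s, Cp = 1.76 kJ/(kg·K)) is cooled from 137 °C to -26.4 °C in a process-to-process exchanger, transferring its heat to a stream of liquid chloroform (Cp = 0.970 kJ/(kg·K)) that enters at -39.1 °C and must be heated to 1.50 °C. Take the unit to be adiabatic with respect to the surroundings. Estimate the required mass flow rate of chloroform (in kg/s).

ṁ_c = 164 kg/s

Heat released by hot stream: Q = 22.5 × 1.76 × (137 − -26.4) = 6470.6 kJ/s
Energy balance on cold side (adiabatic exchanger): Q = ṁ_c·Cp_c·(T_c,out − T_c,in)
ṁ_c = 6470.6 / [0.970 × (1.50 − -39.1)] = 164.3 kg/s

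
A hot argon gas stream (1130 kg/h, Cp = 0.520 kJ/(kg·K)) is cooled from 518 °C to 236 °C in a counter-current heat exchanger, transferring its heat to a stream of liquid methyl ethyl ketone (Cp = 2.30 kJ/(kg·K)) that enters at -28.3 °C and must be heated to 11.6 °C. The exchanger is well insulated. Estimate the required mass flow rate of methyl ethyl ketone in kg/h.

Heat released by hot stream: Q = 1130 × 0.520 × (518 − 236) = 165700 kJ/h
Energy balance on cold side (adiabatic exchanger): Q = ṁ_c·Cp_c·(T_c,out − T_c,in)
ṁ_c = 165700 / [2.30 × (11.6 − -28.3)] = 1805.6 kg/h

ṁ_c = 1810 kg/h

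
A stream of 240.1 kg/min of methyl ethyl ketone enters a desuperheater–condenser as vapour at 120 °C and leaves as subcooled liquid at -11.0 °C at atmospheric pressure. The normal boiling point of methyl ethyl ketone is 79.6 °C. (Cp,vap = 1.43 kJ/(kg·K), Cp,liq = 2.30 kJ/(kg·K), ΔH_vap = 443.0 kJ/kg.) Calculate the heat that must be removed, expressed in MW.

vapour 120→79.6 °C: -57.772 kJ/kg
condensation at 79.6 °C: -443 kJ/kg
liquid 79.6→-11.0 °C: -208.38 kJ/kg
Δh = -57.772 + -443 + -208.38 = -709.15 kJ/kg
Q = ṁ·Δh = 240.1 kg/min × -709.15 kJ/kg = -170270 kJ/min
|Q| = 2837.8 kW = 2.8378 MW

Q_c = 2.84 MW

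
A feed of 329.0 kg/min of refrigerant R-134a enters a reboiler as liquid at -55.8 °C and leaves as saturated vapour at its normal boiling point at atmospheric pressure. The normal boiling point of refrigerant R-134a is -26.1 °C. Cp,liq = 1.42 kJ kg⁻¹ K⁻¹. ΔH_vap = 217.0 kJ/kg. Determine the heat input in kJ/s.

liquid -55.8→-26.1 °C: 42.174 kJ/kg
vaporisation at -26.1 °C: 217 kJ/kg
Δh = 42.174 + 217 = 259.17 kJ/kg
Q = ṁ·Δh = 329.0 kg/min × 259.17 kJ/kg = 85268 kJ/min
|Q| = 1421.1 kW

Q = 1420 kJ/s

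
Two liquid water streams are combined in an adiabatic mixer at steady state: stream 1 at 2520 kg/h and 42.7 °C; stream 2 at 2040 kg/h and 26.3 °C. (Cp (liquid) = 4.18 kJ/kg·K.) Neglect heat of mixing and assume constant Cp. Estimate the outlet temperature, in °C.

T_out = 35.4 °C

Energy balance with Q = 0: Σ ṁᵢCp,ᵢ(T_out − Tᵢ) = 0
T_out = Σ ṁᵢCp,ᵢTᵢ / Σ ṁᵢCp,ᵢ
      = 674050 / 19061 = 35.363 °C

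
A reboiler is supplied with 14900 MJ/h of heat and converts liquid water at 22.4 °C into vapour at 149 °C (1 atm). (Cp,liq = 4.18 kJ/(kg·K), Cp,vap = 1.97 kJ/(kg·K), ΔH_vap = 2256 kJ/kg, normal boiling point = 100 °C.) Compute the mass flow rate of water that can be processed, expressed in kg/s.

ṁ = 1.55 kg/s

Δh = 4.18×(100−22.4) + 2256 + 1.97×(149−100) = 2676.9 kJ/kg
Q = 14900 MJ/h = 4138.9 kJ/s = 4138.9 kJ/s
ṁ = Q/Δh = 4138.9 / 2676.9 = 1.5462 kg/s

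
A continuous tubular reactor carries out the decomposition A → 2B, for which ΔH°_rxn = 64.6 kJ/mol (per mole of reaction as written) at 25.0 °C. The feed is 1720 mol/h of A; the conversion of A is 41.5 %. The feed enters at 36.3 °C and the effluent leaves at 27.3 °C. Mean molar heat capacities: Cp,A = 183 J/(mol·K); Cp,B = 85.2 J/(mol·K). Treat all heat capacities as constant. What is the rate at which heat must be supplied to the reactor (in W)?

Extent of reaction ξ = 0.415 × 1720 = 713.8 mol/h
Reaction term: ξ·ΔH°_rxn = 713.8 × 64.6 = 46111 kJ/h
Sensible, feed 36.3→25 °C: -3556.8 kJ/h
Outlet flows (mol/h): A 1006.2, B 1427.6
Sensible, products 25→27.3 °C: 703.26 kJ/h
Q = ΔH = 43258 kJ/h = 12.016 kW
Heat supplied = 12016 W

Q_in = 12000 W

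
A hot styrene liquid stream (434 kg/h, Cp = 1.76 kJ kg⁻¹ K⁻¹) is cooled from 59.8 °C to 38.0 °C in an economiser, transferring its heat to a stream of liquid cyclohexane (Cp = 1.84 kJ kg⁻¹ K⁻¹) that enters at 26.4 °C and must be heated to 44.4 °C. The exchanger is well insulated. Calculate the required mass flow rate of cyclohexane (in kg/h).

Heat released by hot stream: Q = 434 × 1.76 × (59.8 − 38.0) = 16652 kJ/h
Energy balance on cold side (adiabatic exchanger): Q = ṁ_c·Cp_c·(T_c,out − T_c,in)
ṁ_c = 16652 / [1.84 × (44.4 − 26.4)] = 502.77 kg/h

ṁ_c = 503 kg/h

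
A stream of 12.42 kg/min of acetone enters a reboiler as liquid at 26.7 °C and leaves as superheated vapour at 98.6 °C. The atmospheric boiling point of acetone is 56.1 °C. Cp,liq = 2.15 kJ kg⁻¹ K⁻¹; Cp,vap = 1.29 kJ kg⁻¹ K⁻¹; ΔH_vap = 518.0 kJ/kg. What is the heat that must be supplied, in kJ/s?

liquid 26.7→56.1 °C: 63.21 kJ/kg
vaporisation at 56.1 °C: 518 kJ/kg
vapour 56.1→98.6 °C: 54.825 kJ/kg
Δh = 63.21 + 518 + 54.825 = 636.03 kJ/kg
Q = ṁ·Δh = 12.42 kg/min × 636.03 kJ/kg = 7899.6 kJ/min
|Q| = 131.66 kW

Q = 132 kJ/s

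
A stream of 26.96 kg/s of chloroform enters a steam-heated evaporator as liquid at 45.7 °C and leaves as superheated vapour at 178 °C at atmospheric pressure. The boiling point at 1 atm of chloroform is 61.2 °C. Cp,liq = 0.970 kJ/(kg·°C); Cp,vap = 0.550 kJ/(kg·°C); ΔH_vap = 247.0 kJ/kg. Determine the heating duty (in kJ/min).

Q = 528000 kJ/min

liquid 45.7→61.2 °C: 15.035 kJ/kg
vaporisation at 61.2 °C: 247 kJ/kg
vapour 61.2→178 °C: 64.24 kJ/kg
Δh = 15.035 + 247 + 64.24 = 326.28 kJ/kg
Q = ṁ·Δh = 26.96 kg/s × 326.28 kJ/kg = 8796.4 kJ/s
|Q| = 8796.4 kW = 527780 kJ/min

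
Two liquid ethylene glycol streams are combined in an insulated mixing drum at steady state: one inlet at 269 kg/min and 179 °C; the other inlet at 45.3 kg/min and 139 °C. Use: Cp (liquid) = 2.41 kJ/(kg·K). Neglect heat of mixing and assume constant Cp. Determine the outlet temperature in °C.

Adiabatic, steady state ⇒ Σ ṁᵢCp,ᵢ(T_out − Tᵢ) = 0
Σ ṁᵢCp,ᵢTᵢ = 269×2.41×179 + 45.3×2.41×139 = 131220
Σ ṁᵢCp,ᵢ = 269×2.41 + 45.3×2.41 = 757.46
T_out = 131220 / 757.46 = 173.23 °C

T_out = 173 °C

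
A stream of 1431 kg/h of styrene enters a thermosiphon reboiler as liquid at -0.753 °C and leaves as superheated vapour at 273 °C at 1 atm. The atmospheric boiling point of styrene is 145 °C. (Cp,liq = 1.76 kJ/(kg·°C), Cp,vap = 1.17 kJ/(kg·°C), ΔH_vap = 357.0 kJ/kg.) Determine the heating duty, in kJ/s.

Q = 303 kJ/s

liquid -0.753→145 °C: 256.53 kJ/kg
vaporisation at 145 °C: 357 kJ/kg
vapour 145→273 °C: 149.76 kJ/kg
Δh = 256.53 + 357 + 149.76 = 763.29 kJ/kg
Q = ṁ·Δh = 1431 kg/h × 763.29 kJ/kg = 1.0923e+06 kJ/h
|Q| = 303.41 kW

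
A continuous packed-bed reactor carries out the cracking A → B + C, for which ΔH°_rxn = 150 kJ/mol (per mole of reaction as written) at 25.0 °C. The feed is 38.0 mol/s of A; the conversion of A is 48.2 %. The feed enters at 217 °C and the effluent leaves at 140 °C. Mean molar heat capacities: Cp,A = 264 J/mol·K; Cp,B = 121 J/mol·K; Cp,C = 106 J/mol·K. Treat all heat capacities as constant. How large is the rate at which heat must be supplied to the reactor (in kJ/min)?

Q_in = 114000 kJ/min

Extent of reaction ξ = 0.482 × 38.0 = 18.316 mol/s
Reaction term: ξ·ΔH°_rxn = 18.316 × 150 = 2747.4 kJ/s
Sensible, feed 217→25 °C: -1926.1 kJ/s
Outlet flows (mol/s): A 19.684, B 18.316, C 18.316
Sensible, products 25→140 °C: 1075.7 kJ/s
Q = ΔH = 1897 kJ/s = 1897 kW
Heat supplied = 113820 kJ/min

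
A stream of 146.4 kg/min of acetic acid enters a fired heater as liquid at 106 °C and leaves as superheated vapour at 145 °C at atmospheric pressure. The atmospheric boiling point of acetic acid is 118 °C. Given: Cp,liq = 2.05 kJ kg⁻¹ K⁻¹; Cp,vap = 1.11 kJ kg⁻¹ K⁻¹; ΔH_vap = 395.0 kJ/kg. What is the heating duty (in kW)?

Q = 1100 kW

liquid 106→118 °C: 24.6 kJ/kg
vaporisation at 118 °C: 395 kJ/kg
vapour 118→145 °C: 29.97 kJ/kg
Δh = 24.6 + 395 + 29.97 = 449.57 kJ/kg
Q = ṁ·Δh = 146.4 kg/min × 449.57 kJ/kg = 65817 kJ/min
|Q| = 1097 kW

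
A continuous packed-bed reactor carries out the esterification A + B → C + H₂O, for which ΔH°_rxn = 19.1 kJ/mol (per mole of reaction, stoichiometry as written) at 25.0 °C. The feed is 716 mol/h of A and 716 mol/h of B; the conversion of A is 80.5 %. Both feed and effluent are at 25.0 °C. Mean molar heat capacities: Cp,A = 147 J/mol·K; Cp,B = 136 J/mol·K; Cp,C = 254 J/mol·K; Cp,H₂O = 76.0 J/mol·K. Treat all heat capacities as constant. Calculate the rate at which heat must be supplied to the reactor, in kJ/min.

Extent of reaction ξ = 0.805 × 716 = 576.38 mol/h
Reaction term: ξ·ΔH°_rxn = 576.38 × 19.1 = 11009 kJ/h
Q = ΔH = 11009 kJ/h = 3.058 kW
Heat supplied = 183.48 kJ/min

Q_in = 183 kJ/min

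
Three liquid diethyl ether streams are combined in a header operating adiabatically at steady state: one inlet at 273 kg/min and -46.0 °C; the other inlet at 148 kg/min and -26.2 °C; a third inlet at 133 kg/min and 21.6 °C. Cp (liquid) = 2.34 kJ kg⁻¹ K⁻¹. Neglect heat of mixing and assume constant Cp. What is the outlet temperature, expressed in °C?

T_out = -24.5 °C

Energy balance with Q = 0: Σ ṁᵢCp,ᵢ(T_out − Tᵢ) = 0
Σ ṁᵢCp,ᵢTᵢ = 273×2.34×-46.0 + 148×2.34×-26.2 + 133×2.34×21.6 = -31737
Σ ṁᵢCp,ᵢ = 273×2.34 + 148×2.34 + 133×2.34 = 1296.4
T_out = -31737 / 1296.4 = -24.482 °C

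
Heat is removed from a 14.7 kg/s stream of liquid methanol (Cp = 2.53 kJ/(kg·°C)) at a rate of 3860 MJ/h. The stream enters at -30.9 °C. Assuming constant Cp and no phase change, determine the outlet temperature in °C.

T_out = -59.7 °C

Q = 3860 MJ/h = 1072.2 kJ/s
ΔT = Q/(ṁ·Cp) = 1072.2/(14.7×2.53) = 28.83 K
T_out = -30.9 − 28.83 = -59.73 °C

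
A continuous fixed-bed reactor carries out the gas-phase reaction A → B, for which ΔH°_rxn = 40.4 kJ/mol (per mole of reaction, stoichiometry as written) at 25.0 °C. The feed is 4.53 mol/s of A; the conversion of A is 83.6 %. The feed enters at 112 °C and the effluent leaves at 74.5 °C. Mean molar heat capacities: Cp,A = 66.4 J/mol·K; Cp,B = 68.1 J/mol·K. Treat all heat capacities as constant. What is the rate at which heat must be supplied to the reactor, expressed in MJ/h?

Extent of reaction ξ = 0.836 × 4.53 = 3.7871 mol/s
Reaction term: ξ·ΔH°_rxn = 3.7871 × 40.4 = 153 kJ/s
Sensible, feed 112→25 °C: -26.169 kJ/s
Outlet flows (mol/s): A 0.74292, B 3.7871
Sensible, products 25→74.5 °C: 15.208 kJ/s
Q = ΔH = 142.04 kJ/s = 142.04 kW
Heat supplied = 511.33 MJ/h

Q_in = 511 MJ/h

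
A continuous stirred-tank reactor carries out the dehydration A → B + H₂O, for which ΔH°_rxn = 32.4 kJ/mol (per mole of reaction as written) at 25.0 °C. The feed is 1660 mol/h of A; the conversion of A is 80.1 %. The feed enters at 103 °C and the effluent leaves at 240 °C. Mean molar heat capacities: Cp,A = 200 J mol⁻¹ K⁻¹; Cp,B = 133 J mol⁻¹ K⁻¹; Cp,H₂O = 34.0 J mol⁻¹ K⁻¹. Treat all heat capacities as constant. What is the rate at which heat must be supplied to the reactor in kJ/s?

Extent of reaction ξ = 0.801 × 1660 = 1329.7 mol/h
Reaction term: ξ·ΔH°_rxn = 1329.7 × 32.4 = 43081 kJ/h
Sensible, feed 103→25 °C: -25896 kJ/h
Outlet flows (mol/h): A 330.34, B 1329.7, H₂O 1329.7
Sensible, products 25→240 °C: 61946 kJ/h
Q = ΔH = 79131 kJ/h = 21.981 kW
Heat supplied = 21.981 kJ/s

Q_in = 22.0 kJ/s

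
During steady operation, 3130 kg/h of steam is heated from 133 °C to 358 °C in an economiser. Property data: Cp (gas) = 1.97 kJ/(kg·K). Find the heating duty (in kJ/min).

Q = 23100 kJ/min

Q = ṁ·Cp·ΔT = 3130 × 1.97 × (358 − 133) = 1.3874e+06 kJ/h
Converting: 1.3874e+06 / 3600 s = 385.38 kW
Heating duty = 23123 kJ/min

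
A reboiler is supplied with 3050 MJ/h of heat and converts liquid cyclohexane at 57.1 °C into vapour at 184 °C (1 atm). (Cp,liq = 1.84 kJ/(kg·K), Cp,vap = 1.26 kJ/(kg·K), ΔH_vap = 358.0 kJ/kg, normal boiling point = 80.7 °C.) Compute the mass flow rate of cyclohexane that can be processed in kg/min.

ṁ = 95.6 kg/min

Δh = 1.84×(80.7−57.1) + 358.0 + 1.26×(184−80.7) = 531.58 kJ/kg
Q = 3050 MJ/h = 847.22 kJ/s = 50833 kJ/min
ṁ = Q/Δh = 50833 / 531.58 = 95.627 kg/min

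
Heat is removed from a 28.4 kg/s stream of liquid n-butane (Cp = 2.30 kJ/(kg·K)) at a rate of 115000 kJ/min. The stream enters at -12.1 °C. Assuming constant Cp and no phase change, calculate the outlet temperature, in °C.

T_out = -41.4 °C

Q = 115000 kJ/min = 1916.7 kJ/s
ΔT = Q/(ṁ·Cp) = 1916.7/(28.4×2.30) = 29.343 K
T_out = -12.1 − 29.343 = -41.443 °C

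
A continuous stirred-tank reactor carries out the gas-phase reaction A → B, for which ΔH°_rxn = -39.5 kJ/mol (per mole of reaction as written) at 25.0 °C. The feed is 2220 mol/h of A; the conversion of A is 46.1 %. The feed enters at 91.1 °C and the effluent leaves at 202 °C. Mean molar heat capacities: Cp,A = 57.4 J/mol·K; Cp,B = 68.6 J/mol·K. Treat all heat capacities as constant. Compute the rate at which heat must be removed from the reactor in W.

Extent of reaction ξ = 0.461 × 2220 = 1023.4 mol/h
Reaction term: ξ·ΔH°_rxn = 1023.4 × -39.5 = -40425 kJ/h
Sensible, feed 91.1→25 °C: -8423 kJ/h
Outlet flows (mol/h): A 1196.6, B 1023.4
Sensible, products 25→202 °C: 24584 kJ/h
Q = ΔH = -24264 kJ/h = -6.7401 kW
Heat removed = 6740.1 W

Q_out = 6740 W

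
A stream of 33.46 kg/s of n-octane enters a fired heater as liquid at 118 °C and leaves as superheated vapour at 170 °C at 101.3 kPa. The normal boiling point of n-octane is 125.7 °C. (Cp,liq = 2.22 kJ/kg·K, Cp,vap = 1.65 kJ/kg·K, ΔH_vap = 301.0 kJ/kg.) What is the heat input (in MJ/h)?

liquid 118→125.7 °C: 17.094 kJ/kg
vaporisation at 125.7 °C: 301 kJ/kg
vapour 125.7→170 °C: 73.095 kJ/kg
Δh = 17.094 + 301 + 73.095 = 391.19 kJ/kg
Q = ṁ·Δh = 33.46 kg/s × 391.19 kJ/kg = 13089 kJ/s
|Q| = 13089 kW = 47121 MJ/h

Q = 47100 MJ/h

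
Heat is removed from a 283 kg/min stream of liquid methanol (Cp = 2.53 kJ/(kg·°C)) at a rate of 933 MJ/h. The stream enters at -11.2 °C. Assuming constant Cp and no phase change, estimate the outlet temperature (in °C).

T_out = -32.9 °C

Q = 933 MJ/h = 15550 kJ/min
ΔT = Q/(ṁ·Cp) = 15550/(283×2.53) = 21.718 K
T_out = -11.2 − 21.718 = -32.918 °C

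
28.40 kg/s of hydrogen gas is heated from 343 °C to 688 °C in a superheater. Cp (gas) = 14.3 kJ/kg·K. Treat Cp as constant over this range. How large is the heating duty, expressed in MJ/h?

Q = ṁ·Cp·ΔT = 28.40 × 14.3 × (688 − 343) = 140110 kJ/s
Heating duty = 504400 MJ/h

Q = 504000 MJ/h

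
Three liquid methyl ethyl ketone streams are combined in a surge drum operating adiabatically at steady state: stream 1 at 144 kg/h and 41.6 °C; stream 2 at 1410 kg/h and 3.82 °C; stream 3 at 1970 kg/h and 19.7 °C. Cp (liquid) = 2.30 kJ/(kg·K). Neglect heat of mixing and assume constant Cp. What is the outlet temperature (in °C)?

Energy balance with Q = 0: Σ ṁᵢCp,ᵢ(T_out − Tᵢ) = 0
Σ ṁᵢCp,ᵢTᵢ = 144×2.30×41.6 + 1410×2.30×3.82 + 1970×2.30×19.7 = 115430
Σ ṁᵢCp,ᵢ = 144×2.30 + 1410×2.30 + 1970×2.30 = 8105.2
T_out = 115430 / 8105.2 = 14.241 °C

T_out = 14.2 °C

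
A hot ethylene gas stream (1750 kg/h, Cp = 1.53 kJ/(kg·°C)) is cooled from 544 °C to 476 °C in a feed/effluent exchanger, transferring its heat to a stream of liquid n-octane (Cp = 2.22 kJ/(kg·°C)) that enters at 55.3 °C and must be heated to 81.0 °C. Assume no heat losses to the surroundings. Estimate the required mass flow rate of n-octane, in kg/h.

Heat released by hot stream: Q = 1750 × 1.53 × (544 − 476) = 182070 kJ/h
Energy balance on cold side (adiabatic exchanger): Q = ṁ_c·Cp_c·(T_c,out − T_c,in)
ṁ_c = 182070 / [2.22 × (81.0 − 55.3)] = 3191.2 kg/h

ṁ_c = 3190 kg/h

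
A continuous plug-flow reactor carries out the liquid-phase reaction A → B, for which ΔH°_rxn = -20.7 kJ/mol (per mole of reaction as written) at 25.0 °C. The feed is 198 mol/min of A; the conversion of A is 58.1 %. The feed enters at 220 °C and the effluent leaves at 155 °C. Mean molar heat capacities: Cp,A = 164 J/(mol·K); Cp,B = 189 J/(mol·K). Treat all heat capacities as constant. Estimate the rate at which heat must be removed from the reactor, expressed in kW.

Q_out = 68.6 kW

Extent of reaction ξ = 0.581 × 198 = 115.04 mol/min
Reaction term: ξ·ΔH°_rxn = 115.04 × -20.7 = -2381.3 kJ/min
Sensible, feed 220→25 °C: -6332 kJ/min
Outlet flows (mol/min): A 82.962, B 115.04
Sensible, products 25→155 °C: 4595.2 kJ/min
Q = ΔH = -4118.1 kJ/min = -68.635 kW
Heat removed = 68.635 kW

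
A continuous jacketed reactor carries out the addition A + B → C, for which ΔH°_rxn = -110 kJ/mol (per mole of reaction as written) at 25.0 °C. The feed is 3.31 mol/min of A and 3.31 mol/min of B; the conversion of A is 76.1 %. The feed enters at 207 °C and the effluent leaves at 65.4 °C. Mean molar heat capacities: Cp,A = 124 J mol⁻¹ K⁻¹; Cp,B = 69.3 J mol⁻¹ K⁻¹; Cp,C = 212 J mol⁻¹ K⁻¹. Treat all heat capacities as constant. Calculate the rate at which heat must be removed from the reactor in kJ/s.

Q_out = 6.10 kJ/s

Extent of reaction ξ = 0.761 × 3.31 = 2.5189 mol/min
Reaction term: ξ·ΔH°_rxn = 2.5189 × -110 = -277.08 kJ/min
Sensible, feed 207→25 °C: -116.45 kJ/min
Outlet flows (mol/min): A 0.79109, B 0.79109, C 2.5189
Sensible, products 25→65.4 °C: 27.752 kJ/min
Q = ΔH = -365.78 kJ/min = -6.0963 kW
Heat removed = 6.0963 kJ/s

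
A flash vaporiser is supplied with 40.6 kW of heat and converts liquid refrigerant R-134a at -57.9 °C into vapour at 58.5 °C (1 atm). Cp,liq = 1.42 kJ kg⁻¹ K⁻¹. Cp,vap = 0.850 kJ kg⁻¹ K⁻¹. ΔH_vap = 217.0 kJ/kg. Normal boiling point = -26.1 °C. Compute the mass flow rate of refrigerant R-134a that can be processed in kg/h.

ṁ = 438 kg/h

Δh = 1.42×(-26.1−-57.9) + 217.0 + 0.850×(58.5−-26.1) = 334.07 kJ/kg
Q = 40.6 kW = 40.6 kJ/s = 146160 kJ/h
ṁ = Q/Δh = 146160 / 334.07 = 437.52 kg/h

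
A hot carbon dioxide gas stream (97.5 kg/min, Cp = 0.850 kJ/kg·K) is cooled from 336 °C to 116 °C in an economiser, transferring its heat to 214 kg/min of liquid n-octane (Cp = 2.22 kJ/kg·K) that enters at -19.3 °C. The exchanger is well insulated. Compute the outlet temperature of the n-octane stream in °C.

T_c,out = 19.1 °C

Heat released by hot stream: Q = 97.5 × 0.850 × (336 − 116) = 18232 kJ/min
Energy balance on cold side (adiabatic exchanger): Q = ṁ_c·Cp_c·(T_c,out − T_c,in)
T_c,out = -19.3 + 18232/(214 × 2.22) = 19.078 °C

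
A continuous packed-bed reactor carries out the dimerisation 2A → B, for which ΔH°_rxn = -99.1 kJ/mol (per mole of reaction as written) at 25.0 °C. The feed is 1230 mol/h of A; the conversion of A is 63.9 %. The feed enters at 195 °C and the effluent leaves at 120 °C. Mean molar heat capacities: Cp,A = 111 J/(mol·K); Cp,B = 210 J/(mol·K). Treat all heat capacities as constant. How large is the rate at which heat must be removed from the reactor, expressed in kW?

Q_out = 13.8 kW

Extent of reaction ξ = 0.639 × 1230 / 2 = 392.99 mol/h
Reaction term: ξ·ΔH°_rxn = 392.99 × -99.1 = -38945 kJ/h
Sensible, feed 195→25 °C: -23210 kJ/h
Outlet flows (mol/h): A 444.03, B 392.99
Sensible, products 25→120 °C: 12522 kJ/h
Q = ΔH = -49633 kJ/h = -13.787 kW
Heat removed = 13.787 kW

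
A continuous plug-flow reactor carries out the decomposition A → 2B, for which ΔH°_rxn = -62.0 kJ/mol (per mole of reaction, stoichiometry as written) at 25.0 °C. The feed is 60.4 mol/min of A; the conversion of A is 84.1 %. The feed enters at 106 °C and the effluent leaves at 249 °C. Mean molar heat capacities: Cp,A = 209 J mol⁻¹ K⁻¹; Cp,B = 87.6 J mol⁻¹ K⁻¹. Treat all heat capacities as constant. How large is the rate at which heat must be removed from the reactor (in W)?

Q_out = 28800 W

Extent of reaction ξ = 0.841 × 60.4 = 50.796 mol/min
Reaction term: ξ·ΔH°_rxn = 50.796 × -62.0 = -3149.4 kJ/min
Sensible, feed 106→25 °C: -1022.5 kJ/min
Outlet flows (mol/min): A 9.6036, B 101.59
Sensible, products 25→249 °C: 2443.1 kJ/min
Q = ΔH = -1728.8 kJ/min = -28.813 kW
Heat removed = 28813 W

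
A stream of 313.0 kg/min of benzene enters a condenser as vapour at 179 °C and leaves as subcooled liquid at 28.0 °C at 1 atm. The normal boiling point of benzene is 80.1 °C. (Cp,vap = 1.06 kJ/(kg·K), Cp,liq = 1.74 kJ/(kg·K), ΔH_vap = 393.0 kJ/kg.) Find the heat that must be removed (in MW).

vapour 179→80.1 °C: -104.83 kJ/kg
condensation at 80.1 °C: -393 kJ/kg
liquid 80.1→28.0 °C: -90.654 kJ/kg
Δh = -104.83 + -393 + -90.654 = -588.49 kJ/kg
Q = ṁ·Δh = 313.0 kg/min × -588.49 kJ/kg = -184200 kJ/min
|Q| = 3069.9 kW = 3.0699 MW

Q_c = 3.07 MW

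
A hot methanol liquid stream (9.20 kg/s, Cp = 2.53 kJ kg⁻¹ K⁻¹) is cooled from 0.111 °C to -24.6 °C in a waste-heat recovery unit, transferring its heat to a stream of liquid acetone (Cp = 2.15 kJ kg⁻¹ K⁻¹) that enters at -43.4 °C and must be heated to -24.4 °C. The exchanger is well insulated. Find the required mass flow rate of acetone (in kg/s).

ṁ_c = 14.1 kg/s

Heat released by hot stream: Q = 9.20 × 2.53 × (0.111 − -24.6) = 575.17 kJ/s
Energy balance on cold side (adiabatic exchanger): Q = ṁ_c·Cp_c·(T_c,out − T_c,in)
ṁ_c = 575.17 / [2.15 × (-24.4 − -43.4)] = 14.08 kg/s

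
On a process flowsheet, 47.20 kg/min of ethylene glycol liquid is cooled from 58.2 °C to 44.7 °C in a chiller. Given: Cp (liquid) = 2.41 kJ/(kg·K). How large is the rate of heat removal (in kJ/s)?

Q_c = 25.6 kJ/s

Q = ṁ·Cp·ΔT = 47.20 × 2.41 × (44.7 − 58.2) = -1535.7 kJ/min
Converting: 1535.7 / 60 s = 25.594 kW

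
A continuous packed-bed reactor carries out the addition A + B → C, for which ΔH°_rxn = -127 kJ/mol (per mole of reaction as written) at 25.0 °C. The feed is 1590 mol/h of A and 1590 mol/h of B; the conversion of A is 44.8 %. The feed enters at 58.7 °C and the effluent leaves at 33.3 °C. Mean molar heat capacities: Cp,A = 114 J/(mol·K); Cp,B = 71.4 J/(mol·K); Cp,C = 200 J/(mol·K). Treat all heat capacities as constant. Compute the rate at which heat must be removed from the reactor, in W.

Extent of reaction ξ = 0.448 × 1590 = 712.32 mol/h
Reaction term: ξ·ΔH°_rxn = 712.32 × -127 = -90465 kJ/h
Sensible, feed 58.7→25 °C: -9934.3 kJ/h
Outlet flows (mol/h): A 877.68, B 877.68, C 712.32
Sensible, products 25→33.3 °C: 2533 kJ/h
Q = ΔH = -97866 kJ/h = -27.185 kW
Heat removed = 27185 W

Q_out = 27200 W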